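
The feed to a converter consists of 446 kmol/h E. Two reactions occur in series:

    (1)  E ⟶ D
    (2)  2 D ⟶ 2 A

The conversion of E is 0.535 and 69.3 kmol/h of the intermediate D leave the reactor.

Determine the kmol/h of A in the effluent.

169 kmol/h

Conversion of E: E consumed = 1ξ₁ = 0.535 × 446 → ξ₁ = 238.6 kmol/h.
D balance: n_D = 0 + 1ξ₁ − 2ξ₂ = 69.3 → ξ₂ = (1·238.6 − 69.3)/2 = 84.66 kmol/h.
Outlet amounts (n = n₀ + Σ ν·ξ):
  E: 446 − 1(238.6) = 207.4
  D: 0 + 1(238.6) − 2(84.66) = 69.3
  A: 0 + 2(84.66) = 169.3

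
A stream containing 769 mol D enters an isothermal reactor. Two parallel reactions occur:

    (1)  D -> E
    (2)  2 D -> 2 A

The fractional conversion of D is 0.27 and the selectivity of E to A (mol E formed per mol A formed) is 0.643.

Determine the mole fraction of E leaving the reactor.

0.106

Conversion of D: D consumed = 0.27 × 769 = 207.6 mol = 1ξ₁ + 2ξ₂.
Selectivity: 1ξ₁ / (2ξ₂) = 0.643 → ξ₁ = 1.286 ξ₂.
Substitute: (1·1.286 + 2) ξ₂ = 207.6 → ξ₂ = 63.19 mol, ξ₁ = 81.26 mol.
Outlet amounts (n = n₀ + Σ ν·ξ):
  D: 769 − 1(81.26) − 2(63.19) = 561.4
  E: 0 + 1(81.26) = 81.26
  A: 0 + 2(63.19) = 126.4
Total out = 769 mol; y_E = 81.26 / 769 = 0.1057.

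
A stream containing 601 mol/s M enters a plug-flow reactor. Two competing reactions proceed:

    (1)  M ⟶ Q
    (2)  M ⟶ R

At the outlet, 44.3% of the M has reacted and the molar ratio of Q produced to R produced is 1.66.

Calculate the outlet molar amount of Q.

Conversion of M: M consumed = 0.443 × 601 = 266.2 mol/s = 1ξ₁ + 1ξ₂.
Selectivity: 1ξ₁ / (1ξ₂) = 1.66 → ξ₁ = 1.66 ξ₂.
Substitute: (1·1.66 + 1) ξ₂ = 266.2 → ξ₂ = 100.1 mol/s, ξ₁ = 166.2 mol/s.
Outlet amounts (n = n₀ + Σ ν·ξ):
  M: 601 − 1(166.2) − 1(100.1) = 334.8
  Q: 0 + 1(166.2) = 166.2
  R: 0 + 1(100.1) = 100.1

166 mol/s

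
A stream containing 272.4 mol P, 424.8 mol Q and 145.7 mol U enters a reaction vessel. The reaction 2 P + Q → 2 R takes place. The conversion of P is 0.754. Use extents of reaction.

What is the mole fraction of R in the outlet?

P reacted = 0.754 × 272.4 = 205.4 mol; ν_P = −2, so ξ = 205.4/2 = 102.7 mol.
Outlet amounts (n = n₀ + ν ξ):
  P: 272.4 − 2(102.7) = 67.01
  Q: 424.8 − 1(102.7) = 322.1
  R: 0 + 2(102.7) = 205.4
  U: 145.7 (inert)
Total out = 740.2 mol; y_R = 205.4 / 740.2 = 0.2775.

0.277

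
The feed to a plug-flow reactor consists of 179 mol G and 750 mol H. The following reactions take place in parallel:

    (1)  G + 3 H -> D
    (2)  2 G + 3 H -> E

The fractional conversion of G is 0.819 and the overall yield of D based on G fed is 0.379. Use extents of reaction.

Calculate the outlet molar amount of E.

39.4 mol

Yield of D: 1ξ₁ / 179 = 0.379 → ξ₁ = 67.84 mol.
Conversion of G: 1ξ₁ + 2ξ₂ = 0.819 × 179 = 146.6 → ξ₂ = 39.38 mol.
Outlet amounts (n = n₀ + Σ ν·ξ):
  G: 179 − 1(67.84) − 2(39.38) = 32.4
  H: 750 − 3(67.84) − 3(39.38) = 428.3
  D: 0 + 1(67.84) = 67.84
  E: 0 + 1(39.38) = 39.38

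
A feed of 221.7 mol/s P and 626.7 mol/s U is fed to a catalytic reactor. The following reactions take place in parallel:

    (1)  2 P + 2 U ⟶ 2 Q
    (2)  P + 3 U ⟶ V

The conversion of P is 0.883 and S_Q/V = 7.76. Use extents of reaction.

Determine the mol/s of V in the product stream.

22.3 mol/s

Conversion of P: P consumed = 0.883 × 221.7 = 195.8 mol/s = 2ξ₁ + 1ξ₂.
Selectivity: 2ξ₁ / (1ξ₂) = 7.76 → ξ₁ = 3.88 ξ₂.
Substitute: (2·3.88 + 1) ξ₂ = 195.8 → ξ₂ = 22.35 mol/s, ξ₁ = 86.71 mol/s.
Outlet amounts (n = n₀ + Σ ν·ξ):
  P: 221.7 − 2(86.71) − 1(22.35) = 25.94
  U: 626.7 − 2(86.71) − 3(22.35) = 386.2
  Q: 0 + 2(86.71) = 173.4
  V: 0 + 1(22.35) = 22.35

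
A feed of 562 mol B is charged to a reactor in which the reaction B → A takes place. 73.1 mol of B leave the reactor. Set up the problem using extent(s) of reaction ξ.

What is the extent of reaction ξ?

ξ = 489 mol

For B: n = n₀ − 1ξ → 73.1 = 562 − 1ξ, giving ξ = 488.9 mol.
Outlet amounts (n = n₀ + ν ξ):
  B: 562 − 1(488.9) = 73.1
  A: 0 + 1(488.9) = 488.9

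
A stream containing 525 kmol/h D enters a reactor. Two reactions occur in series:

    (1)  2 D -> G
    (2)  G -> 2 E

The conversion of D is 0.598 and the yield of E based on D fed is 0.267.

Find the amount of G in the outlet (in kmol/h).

86.9 kmol/h

Conversion of D: D consumed = 2ξ₁ = 0.598 × 525 → ξ₁ = 157 kmol/h.
Yield of E: 2ξ₂ / 525 = 0.267 → ξ₂ = 70.09 kmol/h.
Outlet amounts (n = n₀ + Σ ν·ξ):
  D: 525 − 2(157) = 211.1
  G: 0 + 1(157) − 1(70.09) = 86.89
  E: 0 + 2(70.09) = 140.2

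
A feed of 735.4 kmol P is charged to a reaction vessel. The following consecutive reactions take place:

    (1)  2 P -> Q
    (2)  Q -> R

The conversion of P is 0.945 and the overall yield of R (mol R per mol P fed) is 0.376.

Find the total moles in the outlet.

Conversion of P: P consumed = 2ξ₁ = 0.945 × 735.4 → ξ₁ = 347.5 kmol.
Yield of R: 1ξ₂ / 735.4 = 0.376 → ξ₂ = 276.5 kmol.
Outlet amounts (n = n₀ + Σ ν·ξ):
  P: 735.4 − 2(347.5) = 40.45
  Q: 0 + 1(347.5) − 1(276.5) = 70.97
  R: 0 + 1(276.5) = 276.5
Total out = 40.45 + 70.97 + 276.5 = 387.9 kmol.

388 kmol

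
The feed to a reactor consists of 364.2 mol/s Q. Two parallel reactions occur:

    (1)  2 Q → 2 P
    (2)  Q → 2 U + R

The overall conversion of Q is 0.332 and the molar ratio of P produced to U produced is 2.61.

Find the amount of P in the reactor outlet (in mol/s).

101 mol/s

Conversion of Q: Q consumed = 0.332 × 364.2 = 120.9 mol/s = 2ξ₁ + 1ξ₂.
Selectivity: 2ξ₁ / (2ξ₂) = 2.61 → ξ₁ = 2.61 ξ₂.
Substitute: (2·2.61 + 1) ξ₂ = 120.9 → ξ₂ = 19.44 mol/s, ξ₁ = 50.74 mol/s.
Outlet amounts (n = n₀ + Σ ν·ξ):
  Q: 364.2 − 2(50.74) − 1(19.44) = 243.3
  P: 0 + 2(50.74) = 101.5
  U: 0 + 2(19.44) = 38.88
  R: 0 + 1(19.44) = 19.44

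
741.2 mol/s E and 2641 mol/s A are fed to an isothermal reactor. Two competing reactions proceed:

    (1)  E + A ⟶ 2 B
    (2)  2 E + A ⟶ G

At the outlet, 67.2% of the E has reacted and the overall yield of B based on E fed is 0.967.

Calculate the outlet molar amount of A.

Yield of B: 2ξ₁ / 741.2 = 0.967 → ξ₁ = 358.4 mol/s.
Conversion of E: 1ξ₁ + 2ξ₂ = 0.672 × 741.2 = 498.1 → ξ₂ = 69.86 mol/s.
Outlet amounts (n = n₀ + Σ ν·ξ):
  E: 741.2 − 1(358.4) − 2(69.86) = 243.1
  A: 2641 − 1(358.4) − 1(69.86) = 2213
  B: 0 + 2(358.4) = 716.7
  G: 0 + 1(69.86) = 69.86

2210 mol/s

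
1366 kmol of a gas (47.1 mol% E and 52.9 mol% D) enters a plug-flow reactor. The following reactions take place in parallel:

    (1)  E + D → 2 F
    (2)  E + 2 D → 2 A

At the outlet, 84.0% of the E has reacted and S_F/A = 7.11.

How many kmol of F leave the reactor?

948 kmol

Conversion of E: E consumed = 0.84 × 643.4 = 540.4 kmol = 1ξ₁ + 1ξ₂.
Selectivity: 2ξ₁ / (2ξ₂) = 7.11 → ξ₁ = 7.11 ξ₂.
Substitute: (1·7.11 + 1) ξ₂ = 540.4 → ξ₂ = 66.64 kmol, ξ₁ = 473.8 kmol.
Outlet amounts (n = n₀ + Σ ν·ξ):
  E: 643.4 − 1(473.8) − 1(66.64) = 102.9
  D: 722.6 − 1(473.8) − 2(66.64) = 115.5
  F: 0 + 2(473.8) = 947.6
  A: 0 + 2(66.64) = 133.3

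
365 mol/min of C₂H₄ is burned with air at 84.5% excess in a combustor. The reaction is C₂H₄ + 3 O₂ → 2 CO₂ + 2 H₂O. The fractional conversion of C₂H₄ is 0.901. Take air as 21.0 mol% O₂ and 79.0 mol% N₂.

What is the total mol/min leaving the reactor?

Stoichiometric O₂ = 3 × 365 = 1095 mol/min; O₂ fed = 1095 × 1.845 = 2020 mol/min.
N₂ fed = 2020 × 79/21 = 7600 mol/min.
Fuel reacted = 0.901 × 365 → ξ = 328.9 mol/min.
Outlet (n = n₀ + ν ξ):
  C₂H₄: 365 − 1(328.9) = 36.13
  O₂: 2020 − 3(328.9) = 1034
  N₂: 7600 (inert)
  CO₂: 0 + 2(328.9) = 657.7
  H₂O: 0 + 2(328.9) = 657.7
Total out = 36.13 + 1034 + 7600 + 657.7 + 657.7 = 9985 mol/min.

9990 mol/min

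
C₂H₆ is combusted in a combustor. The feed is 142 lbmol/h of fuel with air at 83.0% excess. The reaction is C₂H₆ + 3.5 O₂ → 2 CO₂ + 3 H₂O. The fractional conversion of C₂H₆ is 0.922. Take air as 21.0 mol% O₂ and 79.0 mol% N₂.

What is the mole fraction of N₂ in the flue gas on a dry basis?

0.825

Stoichiometric O₂ = 3.5 × 142 = 497 lbmol/h; O₂ fed = 497 × 1.830 = 909.5 lbmol/h.
N₂ fed = 909.5 × 79/21 = 3421 lbmol/h.
Fuel reacted = 0.922 × 142 → ξ = 130.9 lbmol/h.
Outlet (n = n₀ + ν ξ):
  C₂H₆: 142 − 1(130.9) = 11.08
  O₂: 909.5 − 3.5(130.9) = 451.3
  N₂: 3421 (inert)
  CO₂: 0 + 2(130.9) = 261.8
  H₂O: 0 + 3(130.9) = 392.8
Dry total = 4146 lbmol/h; y_N₂ (dry) = 3421 / 4146 = 0.8253.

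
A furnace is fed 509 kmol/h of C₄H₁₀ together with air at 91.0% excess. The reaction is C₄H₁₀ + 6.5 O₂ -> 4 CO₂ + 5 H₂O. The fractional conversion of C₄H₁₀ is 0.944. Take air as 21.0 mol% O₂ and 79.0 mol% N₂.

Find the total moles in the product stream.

Stoichiometric O₂ = 6.5 × 509 = 3308 kmol/h; O₂ fed = 3308 × 1.910 = 6319 kmol/h.
N₂ fed = 6319 × 79/21 = 23770 kmol/h.
Fuel reacted = 0.944 × 509 → ξ = 480.5 kmol/h.
Outlet (n = n₀ + ν ξ):
  C₄H₁₀: 509 − 1(480.5) = 28.5
  O₂: 6319 − 6.5(480.5) = 3196
  N₂: 23770 (inert)
  CO₂: 0 + 4(480.5) = 1922
  H₂O: 0 + 5(480.5) = 2402
Total out = 28.5 + 3196 + 23770 + 1922 + 2402 = 31320 kmol/h.

31300 kmol/h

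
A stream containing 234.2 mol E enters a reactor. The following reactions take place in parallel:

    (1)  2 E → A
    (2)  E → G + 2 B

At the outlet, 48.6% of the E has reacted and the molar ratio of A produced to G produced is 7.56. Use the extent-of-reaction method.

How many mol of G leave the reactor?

7.06 mol

Conversion of E: E consumed = 0.486 × 234.2 = 113.8 mol = 2ξ₁ + 1ξ₂.
Selectivity: 1ξ₁ / (1ξ₂) = 7.56 → ξ₁ = 7.56 ξ₂.
Substitute: (2·7.56 + 1) ξ₂ = 113.8 → ξ₂ = 7.061 mol, ξ₁ = 53.38 mol.
Outlet amounts (n = n₀ + Σ ν·ξ):
  E: 234.2 − 2(53.38) − 1(7.061) = 120.4
  A: 0 + 1(53.38) = 53.38
  G: 0 + 1(7.061) = 7.061
  B: 0 + 2(7.061) = 14.12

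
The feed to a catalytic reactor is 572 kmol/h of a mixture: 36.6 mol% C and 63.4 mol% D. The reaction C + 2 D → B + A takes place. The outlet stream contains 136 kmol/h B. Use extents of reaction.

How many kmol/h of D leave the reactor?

For B: n = n₀ + 1ξ → 136 = 0 + 1ξ, giving ξ = 136 kmol/h.
Outlet amounts (n = n₀ + ν ξ):
  C: 209.4 − 1(136) = 73.35
  D: 362.6 − 2(136) = 90.65
  B: 0 + 1(136) = 136
  A: 0 + 1(136) = 136

90.6 kmol/h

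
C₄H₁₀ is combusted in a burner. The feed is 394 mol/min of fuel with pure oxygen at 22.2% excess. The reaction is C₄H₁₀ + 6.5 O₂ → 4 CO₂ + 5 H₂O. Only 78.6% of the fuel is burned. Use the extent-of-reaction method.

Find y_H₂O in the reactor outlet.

0.388

Stoichiometric O₂ = 6.5 × 394 = 2561 mol/min; O₂ fed = 2561 × 1.222 = 3130 mol/min.
Fuel reacted = 0.786 × 394 → ξ = 309.7 mol/min.
Outlet (n = n₀ + ν ξ):
  C₄H₁₀: 394 − 1(309.7) = 84.32
  O₂: 3130 − 6.5(309.7) = 1117
  CO₂: 0 + 4(309.7) = 1239
  H₂O: 0 + 5(309.7) = 1548
Total out = 3988 mol/min; y_H₂O = 1548 / 3988 = 0.3883.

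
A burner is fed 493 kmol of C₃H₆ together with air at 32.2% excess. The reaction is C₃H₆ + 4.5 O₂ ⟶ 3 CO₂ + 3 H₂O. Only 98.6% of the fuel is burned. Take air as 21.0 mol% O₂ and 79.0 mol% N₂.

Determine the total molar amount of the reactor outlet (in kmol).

14700 kmol

Stoichiometric O₂ = 4.5 × 493 = 2218 kmol; O₂ fed = 2218 × 1.322 = 2933 kmol.
N₂ fed = 2933 × 79/21 = 11030 kmol.
Fuel reacted = 0.986 × 493 → ξ = 486.1 kmol.
Outlet (n = n₀ + ν ξ):
  C₃H₆: 493 − 1(486.1) = 6.902
  O₂: 2933 − 4.5(486.1) = 745.4
  N₂: 11030 (inert)
  CO₂: 0 + 3(486.1) = 1458
  H₂O: 0 + 3(486.1) = 1458
Total out = 6.902 + 745.4 + 11030 + 1458 + 1458 = 14700 kmol.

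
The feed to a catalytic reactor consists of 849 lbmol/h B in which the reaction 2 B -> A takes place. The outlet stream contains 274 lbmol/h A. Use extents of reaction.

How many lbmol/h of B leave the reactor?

For A: n = n₀ + 1ξ → 274 = 0 + 1ξ, giving ξ = 274 lbmol/h.
Outlet amounts (n = n₀ + ν ξ):
  B: 849 − 2(274) = 301
  A: 0 + 1(274) = 274

301 lbmol/h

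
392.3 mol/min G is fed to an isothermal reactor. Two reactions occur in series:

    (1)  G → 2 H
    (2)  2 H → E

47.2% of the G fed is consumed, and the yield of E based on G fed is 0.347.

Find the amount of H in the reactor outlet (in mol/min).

Conversion of G: G consumed = 1ξ₁ = 0.472 × 392.3 → ξ₁ = 185.2 mol/min.
Yield of E: 1ξ₂ / 392.3 = 0.347 → ξ₂ = 136.1 mol/min.
Outlet amounts (n = n₀ + Σ ν·ξ):
  G: 392.3 − 1(185.2) = 207.1
  H: 0 + 2(185.2) − 2(136.1) = 98.07
  E: 0 + 1(136.1) = 136.1

98.1 mol/min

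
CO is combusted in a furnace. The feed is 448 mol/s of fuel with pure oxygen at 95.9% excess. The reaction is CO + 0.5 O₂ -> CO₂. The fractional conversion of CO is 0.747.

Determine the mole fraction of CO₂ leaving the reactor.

Stoichiometric O₂ = 0.5 × 448 = 224 mol/s; O₂ fed = 224 × 1.959 = 438.8 mol/s.
Fuel reacted = 0.747 × 448 → ξ = 334.7 mol/s.
Outlet (n = n₀ + ν ξ):
  CO: 448 − 1(334.7) = 113.3
  O₂: 438.8 − 0.5(334.7) = 271.5
  CO₂: 0 + 1(334.7) = 334.7
Total out = 719.5 mol/s; y_CO₂ = 334.7 / 719.5 = 0.4651.

0.465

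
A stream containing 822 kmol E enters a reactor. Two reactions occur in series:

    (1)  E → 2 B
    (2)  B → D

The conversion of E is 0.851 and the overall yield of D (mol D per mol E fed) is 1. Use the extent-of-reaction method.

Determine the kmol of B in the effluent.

577 kmol

Conversion of E: E consumed = 1ξ₁ = 0.851 × 822 → ξ₁ = 699.5 kmol.
Yield of D: 1ξ₂ / 822 = 1 → ξ₂ = 822 kmol.
Outlet amounts (n = n₀ + Σ ν·ξ):
  E: 822 − 1(699.5) = 122.5
  B: 0 + 2(699.5) − 1(822) = 577
  D: 0 + 1(822) = 822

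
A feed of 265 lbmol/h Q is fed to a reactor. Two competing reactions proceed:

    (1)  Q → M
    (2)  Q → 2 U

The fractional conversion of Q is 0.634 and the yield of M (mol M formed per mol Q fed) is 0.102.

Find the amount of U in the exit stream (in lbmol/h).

Yield of M: 1ξ₁ / 265 = 0.102 → ξ₁ = 27.03 lbmol/h.
Conversion of Q: 1ξ₁ + 1ξ₂ = 0.634 × 265 = 168 → ξ₂ = 141 lbmol/h.
Outlet amounts (n = n₀ + Σ ν·ξ):
  Q: 265 − 1(27.03) − 1(141) = 96.99
  M: 0 + 1(27.03) = 27.03
  U: 0 + 2(141) = 282

282 lbmol/h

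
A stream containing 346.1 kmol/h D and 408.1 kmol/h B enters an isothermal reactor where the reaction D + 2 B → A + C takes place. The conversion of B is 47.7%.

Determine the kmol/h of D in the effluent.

B reacted = 0.477 × 408.1 = 194.7 kmol/h; ν_B = −2, so ξ = 194.7/2 = 97.33 kmol/h.
Outlet amounts (n = n₀ + ν ξ):
  D: 346.1 − 1(97.33) = 248.8
  B: 408.1 − 2(97.33) = 213.4
  A: 0 + 1(97.33) = 97.33
  C: 0 + 1(97.33) = 97.33

249 kmol/h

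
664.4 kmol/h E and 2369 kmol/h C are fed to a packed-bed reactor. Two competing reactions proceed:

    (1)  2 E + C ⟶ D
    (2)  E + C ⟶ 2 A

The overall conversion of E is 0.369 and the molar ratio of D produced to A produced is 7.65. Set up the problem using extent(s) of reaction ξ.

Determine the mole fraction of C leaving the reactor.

0.802

Conversion of E: E consumed = 0.369 × 664.4 = 245.2 kmol/h = 2ξ₁ + 1ξ₂.
Selectivity: 1ξ₁ / (2ξ₂) = 7.65 → ξ₁ = 15.3 ξ₂.
Substitute: (2·15.3 + 1) ξ₂ = 245.2 → ξ₂ = 7.758 kmol/h, ξ₁ = 118.7 kmol/h.
Outlet amounts (n = n₀ + Σ ν·ξ):
  E: 664.4 − 2(118.7) − 1(7.758) = 419.2
  C: 2369 − 1(118.7) − 1(7.758) = 2243
  D: 0 + 1(118.7) = 118.7
  A: 0 + 2(7.758) = 15.52
Total out = 2796 kmol/h; y_C = 2243 / 2796 = 0.8021.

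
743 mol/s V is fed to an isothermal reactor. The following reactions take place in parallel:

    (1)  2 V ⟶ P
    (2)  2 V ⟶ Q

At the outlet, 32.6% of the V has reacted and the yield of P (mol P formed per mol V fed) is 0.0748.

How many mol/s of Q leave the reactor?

Yield of P: 1ξ₁ / 743 = 0.0748 → ξ₁ = 55.58 mol/s.
Conversion of V: 2ξ₁ + 2ξ₂ = 0.326 × 743 = 242.2 → ξ₂ = 65.53 mol/s.
Outlet amounts (n = n₀ + Σ ν·ξ):
  V: 743 − 2(55.58) − 2(65.53) = 500.8
  P: 0 + 1(55.58) = 55.58
  Q: 0 + 1(65.53) = 65.53

65.5 mol/s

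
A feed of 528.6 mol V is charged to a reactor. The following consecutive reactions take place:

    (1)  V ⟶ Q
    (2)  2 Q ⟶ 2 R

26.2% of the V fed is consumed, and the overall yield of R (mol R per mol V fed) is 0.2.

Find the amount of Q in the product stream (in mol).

32.8 mol

Conversion of V: V consumed = 1ξ₁ = 0.262 × 528.6 → ξ₁ = 138.5 mol.
Yield of R: 2ξ₂ / 528.6 = 0.2 → ξ₂ = 52.86 mol.
Outlet amounts (n = n₀ + Σ ν·ξ):
  V: 528.6 − 1(138.5) = 390.1
  Q: 0 + 1(138.5) − 2(52.86) = 32.77
  R: 0 + 2(52.86) = 105.7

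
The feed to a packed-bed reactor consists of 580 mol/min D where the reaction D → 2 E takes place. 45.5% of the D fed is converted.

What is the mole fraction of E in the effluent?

D reacted = 0.455 × 580 = 263.9 mol/min; ν_D = −1, so ξ = 263.9/1 = 263.9 mol/min.
Outlet amounts (n = n₀ + ν ξ):
  D: 580 − 1(263.9) = 316.1
  E: 0 + 2(263.9) = 527.8
Total out = 843.9 mol/min; y_E = 527.8 / 843.9 = 0.6254.

0.625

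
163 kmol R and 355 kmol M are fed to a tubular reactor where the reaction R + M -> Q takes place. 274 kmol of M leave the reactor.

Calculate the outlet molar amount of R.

For M: n = n₀ − 1ξ → 274 = 355 − 1ξ, giving ξ = 81 kmol.
Outlet amounts (n = n₀ + ν ξ):
  R: 163 − 1(81) = 82
  M: 355 − 1(81) = 274
  Q: 0 + 1(81) = 81

82 kmol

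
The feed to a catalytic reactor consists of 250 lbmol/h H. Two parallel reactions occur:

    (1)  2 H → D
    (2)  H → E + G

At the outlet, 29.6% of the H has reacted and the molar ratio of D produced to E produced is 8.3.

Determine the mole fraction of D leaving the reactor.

0.159

Conversion of H: H consumed = 0.296 × 250 = 74 lbmol/h = 2ξ₁ + 1ξ₂.
Selectivity: 1ξ₁ / (1ξ₂) = 8.3 → ξ₁ = 8.3 ξ₂.
Substitute: (2·8.3 + 1) ξ₂ = 74 → ξ₂ = 4.205 lbmol/h, ξ₁ = 34.9 lbmol/h.
Outlet amounts (n = n₀ + Σ ν·ξ):
  H: 250 − 2(34.9) − 1(4.205) = 176
  D: 0 + 1(34.9) = 34.9
  E: 0 + 1(4.205) = 4.205
  G: 0 + 1(4.205) = 4.205
Total out = 219.3 lbmol/h; y_D = 34.9 / 219.3 = 0.1591.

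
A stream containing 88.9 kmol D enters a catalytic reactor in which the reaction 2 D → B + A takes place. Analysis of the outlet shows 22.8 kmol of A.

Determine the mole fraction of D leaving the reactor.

For A: n = n₀ + 1ξ → 22.8 = 0 + 1ξ, giving ξ = 22.8 kmol.
Outlet amounts (n = n₀ + ν ξ):
  D: 88.9 − 2(22.8) = 43.3
  B: 0 + 1(22.8) = 22.8
  A: 0 + 1(22.8) = 22.8
Total out = 88.9 kmol; y_D = 43.3 / 88.9 = 0.4871.

0.487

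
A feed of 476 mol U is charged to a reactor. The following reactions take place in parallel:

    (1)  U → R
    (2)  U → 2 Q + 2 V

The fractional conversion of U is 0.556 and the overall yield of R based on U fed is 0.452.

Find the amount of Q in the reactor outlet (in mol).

Yield of R: 1ξ₁ / 476 = 0.452 → ξ₁ = 215.2 mol.
Conversion of U: 1ξ₁ + 1ξ₂ = 0.556 × 476 = 264.7 → ξ₂ = 49.5 mol.
Outlet amounts (n = n₀ + Σ ν·ξ):
  U: 476 − 1(215.2) − 1(49.5) = 211.3
  R: 0 + 1(215.2) = 215.2
  Q: 0 + 2(49.5) = 99.01
  V: 0 + 2(49.5) = 99.01

99 mol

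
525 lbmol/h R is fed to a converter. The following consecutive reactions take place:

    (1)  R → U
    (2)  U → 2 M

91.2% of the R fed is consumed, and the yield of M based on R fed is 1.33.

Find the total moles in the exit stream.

874 lbmol/h

Conversion of R: R consumed = 1ξ₁ = 0.912 × 525 → ξ₁ = 478.8 lbmol/h.
Yield of M: 2ξ₂ / 525 = 1.33 → ξ₂ = 349.1 lbmol/h.
Outlet amounts (n = n₀ + Σ ν·ξ):
  R: 525 − 1(478.8) = 46.2
  U: 0 + 1(478.8) − 1(349.1) = 129.7
  M: 0 + 2(349.1) = 698.2
Total out = 46.2 + 129.7 + 698.2 = 874.1 lbmol/h.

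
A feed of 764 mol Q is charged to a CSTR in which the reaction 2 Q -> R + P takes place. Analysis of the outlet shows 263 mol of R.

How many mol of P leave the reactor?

263 mol

For R: n = n₀ + 1ξ → 263 = 0 + 1ξ, giving ξ = 263 mol.
Outlet amounts (n = n₀ + ν ξ):
  Q: 764 − 2(263) = 238
  R: 0 + 1(263) = 263
  P: 0 + 1(263) = 263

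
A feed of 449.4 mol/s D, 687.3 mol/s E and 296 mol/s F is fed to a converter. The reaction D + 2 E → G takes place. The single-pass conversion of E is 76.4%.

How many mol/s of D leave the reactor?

E reacted = 0.764 × 687.3 = 525.1 mol/s; ν_E = −2, so ξ = 525.1/2 = 262.5 mol/s.
Outlet amounts (n = n₀ + ν ξ):
  D: 449.4 − 1(262.5) = 186.9
  E: 687.3 − 2(262.5) = 162.2
  G: 0 + 1(262.5) = 262.5
  F: 296 (inert)

187 mol/s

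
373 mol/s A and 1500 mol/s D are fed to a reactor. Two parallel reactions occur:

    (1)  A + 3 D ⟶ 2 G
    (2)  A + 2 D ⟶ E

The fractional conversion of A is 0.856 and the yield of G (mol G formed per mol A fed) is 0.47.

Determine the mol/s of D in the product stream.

774 mol/s

Yield of G: 2ξ₁ / 373 = 0.47 → ξ₁ = 87.66 mol/s.
Conversion of A: 1ξ₁ + 1ξ₂ = 0.856 × 373 = 319.3 → ξ₂ = 231.6 mol/s.
Outlet amounts (n = n₀ + Σ ν·ξ):
  A: 373 − 1(87.66) − 1(231.6) = 53.71
  D: 1500 − 3(87.66) − 2(231.6) = 773.8
  G: 0 + 2(87.66) = 175.3
  E: 0 + 1(231.6) = 231.6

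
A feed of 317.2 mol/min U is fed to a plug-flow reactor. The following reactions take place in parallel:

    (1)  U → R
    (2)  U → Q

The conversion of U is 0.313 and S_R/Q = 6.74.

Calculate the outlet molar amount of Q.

Conversion of U: U consumed = 0.313 × 317.2 = 99.28 mol/min = 1ξ₁ + 1ξ₂.
Selectivity: 1ξ₁ / (1ξ₂) = 6.74 → ξ₁ = 6.74 ξ₂.
Substitute: (1·6.74 + 1) ξ₂ = 99.28 → ξ₂ = 12.83 mol/min, ξ₁ = 86.46 mol/min.
Outlet amounts (n = n₀ + Σ ν·ξ):
  U: 317.2 − 1(86.46) − 1(12.83) = 217.9
  R: 0 + 1(86.46) = 86.46
  Q: 0 + 1(12.83) = 12.83

12.8 mol/min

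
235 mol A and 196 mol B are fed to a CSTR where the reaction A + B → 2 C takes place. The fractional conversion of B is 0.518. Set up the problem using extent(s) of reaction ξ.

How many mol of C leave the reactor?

B reacted = 0.518 × 196 = 101.5 mol; ν_B = −1, so ξ = 101.5/1 = 101.5 mol.
Outlet amounts (n = n₀ + ν ξ):
  A: 235 − 1(101.5) = 133.5
  B: 196 − 1(101.5) = 94.47
  C: 0 + 2(101.5) = 203.1

203 mol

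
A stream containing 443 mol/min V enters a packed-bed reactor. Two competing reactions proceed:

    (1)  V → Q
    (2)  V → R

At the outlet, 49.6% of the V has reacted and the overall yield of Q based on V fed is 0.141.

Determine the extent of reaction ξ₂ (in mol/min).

ξ₂ = 157 mol/min

Yield of Q: 1ξ₁ / 443 = 0.141 → ξ₁ = 62.46 mol/min.
Conversion of V: 1ξ₁ + 1ξ₂ = 0.496 × 443 = 219.7 → ξ₂ = 157.3 mol/min.
Outlet amounts (n = n₀ + Σ ν·ξ):
  V: 443 − 1(62.46) − 1(157.3) = 223.3
  Q: 0 + 1(62.46) = 62.46
  R: 0 + 1(157.3) = 157.3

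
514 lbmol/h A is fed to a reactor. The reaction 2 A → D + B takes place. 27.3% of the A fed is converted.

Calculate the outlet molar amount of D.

70.2 lbmol/h

A reacted = 0.273 × 514 = 140.3 lbmol/h; ν_A = −2, so ξ = 140.3/2 = 70.16 lbmol/h.
Outlet amounts (n = n₀ + ν ξ):
  A: 514 − 2(70.16) = 373.7
  D: 0 + 1(70.16) = 70.16
  B: 0 + 1(70.16) = 70.16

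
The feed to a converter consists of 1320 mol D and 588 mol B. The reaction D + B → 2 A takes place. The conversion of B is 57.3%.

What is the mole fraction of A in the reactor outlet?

B reacted = 0.573 × 588 = 336.9 mol; ν_B = −1, so ξ = 336.9/1 = 336.9 mol.
Outlet amounts (n = n₀ + ν ξ):
  D: 1320 − 1(336.9) = 983.1
  B: 588 − 1(336.9) = 251.1
  A: 0 + 2(336.9) = 673.8
Total out = 1908 mol; y_A = 673.8 / 1908 = 0.3532.

0.353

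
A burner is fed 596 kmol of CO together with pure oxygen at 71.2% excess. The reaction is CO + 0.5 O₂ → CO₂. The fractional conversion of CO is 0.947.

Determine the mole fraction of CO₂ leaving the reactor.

0.685

Stoichiometric O₂ = 0.5 × 596 = 298 kmol; O₂ fed = 298 × 1.712 = 510.2 kmol.
Fuel reacted = 0.947 × 596 → ξ = 564.4 kmol.
Outlet (n = n₀ + ν ξ):
  CO: 596 − 1(564.4) = 31.59
  O₂: 510.2 − 0.5(564.4) = 228
  CO₂: 0 + 1(564.4) = 564.4
Total out = 824 kmol; y_CO₂ = 564.4 / 824 = 0.685.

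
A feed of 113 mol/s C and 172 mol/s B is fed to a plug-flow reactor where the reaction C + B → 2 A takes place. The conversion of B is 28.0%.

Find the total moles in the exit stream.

B reacted = 0.28 × 172 = 48.16 mol/s; ν_B = −1, so ξ = 48.16/1 = 48.16 mol/s.
Outlet amounts (n = n₀ + ν ξ):
  C: 113 − 1(48.16) = 64.84
  B: 172 − 1(48.16) = 123.8
  A: 0 + 2(48.16) = 96.32
Total out = 64.84 + 123.8 + 96.32 = 285 mol/s.

285 mol/s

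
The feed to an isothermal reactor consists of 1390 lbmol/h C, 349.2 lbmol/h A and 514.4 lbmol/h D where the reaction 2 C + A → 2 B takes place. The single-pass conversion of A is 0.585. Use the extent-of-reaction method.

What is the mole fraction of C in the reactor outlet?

A reacted = 0.585 × 349.2 = 204.3 lbmol/h; ν_A = −1, so ξ = 204.3/1 = 204.3 lbmol/h.
Outlet amounts (n = n₀ + ν ξ):
  C: 1390 − 2(204.3) = 981.4
  A: 349.2 − 1(204.3) = 144.9
  B: 0 + 2(204.3) = 408.6
  D: 514.4 (inert)
Total out = 2049 lbmol/h; y_C = 981.4 / 2049 = 0.4789.

0.479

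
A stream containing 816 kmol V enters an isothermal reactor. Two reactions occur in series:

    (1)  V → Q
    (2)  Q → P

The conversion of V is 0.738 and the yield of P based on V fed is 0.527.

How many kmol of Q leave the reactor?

Conversion of V: V consumed = 1ξ₁ = 0.738 × 816 → ξ₁ = 602.2 kmol.
Yield of P: 1ξ₂ / 816 = 0.527 → ξ₂ = 430 kmol.
Outlet amounts (n = n₀ + Σ ν·ξ):
  V: 816 − 1(602.2) = 213.8
  Q: 0 + 1(602.2) − 1(430) = 172.2
  P: 0 + 1(430) = 430

172 kmol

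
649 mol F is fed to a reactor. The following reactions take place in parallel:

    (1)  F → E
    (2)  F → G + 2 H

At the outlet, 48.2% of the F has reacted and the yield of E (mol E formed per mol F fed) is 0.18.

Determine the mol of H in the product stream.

392 mol

Yield of E: 1ξ₁ / 649 = 0.18 → ξ₁ = 116.8 mol.
Conversion of F: 1ξ₁ + 1ξ₂ = 0.482 × 649 = 312.8 → ξ₂ = 196 mol.
Outlet amounts (n = n₀ + Σ ν·ξ):
  F: 649 − 1(116.8) − 1(196) = 336.2
  E: 0 + 1(116.8) = 116.8
  G: 0 + 1(196) = 196
  H: 0 + 2(196) = 392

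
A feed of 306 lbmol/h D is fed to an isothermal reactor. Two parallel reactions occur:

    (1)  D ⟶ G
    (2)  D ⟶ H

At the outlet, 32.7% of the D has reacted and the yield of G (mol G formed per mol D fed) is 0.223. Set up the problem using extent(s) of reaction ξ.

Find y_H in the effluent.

0.104

Yield of G: 1ξ₁ / 306 = 0.223 → ξ₁ = 68.24 lbmol/h.
Conversion of D: 1ξ₁ + 1ξ₂ = 0.327 × 306 = 100.1 → ξ₂ = 31.82 lbmol/h.
Outlet amounts (n = n₀ + Σ ν·ξ):
  D: 306 − 1(68.24) − 1(31.82) = 205.9
  G: 0 + 1(68.24) = 68.24
  H: 0 + 1(31.82) = 31.82
Total out = 306 lbmol/h; y_H = 31.82 / 306 = 0.104.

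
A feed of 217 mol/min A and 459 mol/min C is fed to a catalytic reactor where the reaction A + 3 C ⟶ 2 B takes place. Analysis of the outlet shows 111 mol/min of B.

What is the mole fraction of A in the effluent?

For B: n = n₀ + 2ξ → 111 = 0 + 2ξ, giving ξ = 55.5 mol/min.
Outlet amounts (n = n₀ + ν ξ):
  A: 217 − 1(55.5) = 161.5
  C: 459 − 3(55.5) = 292.5
  B: 0 + 2(55.5) = 111
Total out = 565 mol/min; y_A = 161.5 / 565 = 0.2858.

0.286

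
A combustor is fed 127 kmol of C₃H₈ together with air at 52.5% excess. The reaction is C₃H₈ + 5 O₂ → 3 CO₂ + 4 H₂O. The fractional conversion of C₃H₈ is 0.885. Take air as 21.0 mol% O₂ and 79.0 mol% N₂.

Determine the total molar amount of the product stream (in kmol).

Stoichiometric O₂ = 5 × 127 = 635 kmol; O₂ fed = 635 × 1.525 = 968.4 kmol.
N₂ fed = 968.4 × 79/21 = 3643 kmol.
Fuel reacted = 0.885 × 127 → ξ = 112.4 kmol.
Outlet (n = n₀ + ν ξ):
  C₃H₈: 127 − 1(112.4) = 14.61
  O₂: 968.4 − 5(112.4) = 406.4
  N₂: 3643 (inert)
  CO₂: 0 + 3(112.4) = 337.2
  H₂O: 0 + 4(112.4) = 449.6
Total out = 14.61 + 406.4 + 3643 + 337.2 + 449.6 = 4851 kmol.

4850 kmol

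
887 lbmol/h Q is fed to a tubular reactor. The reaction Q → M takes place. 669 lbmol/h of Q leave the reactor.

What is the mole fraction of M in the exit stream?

For Q: n = n₀ − 1ξ → 669 = 887 − 1ξ, giving ξ = 218 lbmol/h.
Outlet amounts (n = n₀ + ν ξ):
  Q: 887 − 1(218) = 669
  M: 0 + 1(218) = 218
Total out = 887 lbmol/h; y_M = 218 / 887 = 0.2458.

0.246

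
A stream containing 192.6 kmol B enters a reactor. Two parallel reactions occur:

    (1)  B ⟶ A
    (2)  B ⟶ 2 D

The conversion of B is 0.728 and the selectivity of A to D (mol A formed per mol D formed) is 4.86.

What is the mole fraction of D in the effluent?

0.127

Conversion of B: B consumed = 0.728 × 192.6 = 140.2 kmol = 1ξ₁ + 1ξ₂.
Selectivity: 1ξ₁ / (2ξ₂) = 4.86 → ξ₁ = 9.72 ξ₂.
Substitute: (1·9.72 + 1) ξ₂ = 140.2 → ξ₂ = 13.08 kmol, ξ₁ = 127.1 kmol.
Outlet amounts (n = n₀ + Σ ν·ξ):
  B: 192.6 − 1(127.1) − 1(13.08) = 52.39
  A: 0 + 1(127.1) = 127.1
  D: 0 + 2(13.08) = 26.16
Total out = 205.7 kmol; y_D = 26.16 / 205.7 = 0.1272.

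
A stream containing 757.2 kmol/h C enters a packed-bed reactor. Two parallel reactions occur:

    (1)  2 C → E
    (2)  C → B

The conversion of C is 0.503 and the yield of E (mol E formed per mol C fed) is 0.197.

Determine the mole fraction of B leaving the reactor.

Yield of E: 1ξ₁ / 757.2 = 0.197 → ξ₁ = 149.2 kmol/h.
Conversion of C: 2ξ₁ + 1ξ₂ = 0.503 × 757.2 = 380.9 → ξ₂ = 82.53 kmol/h.
Outlet amounts (n = n₀ + Σ ν·ξ):
  C: 757.2 − 2(149.2) − 1(82.53) = 376.3
  E: 0 + 1(149.2) = 149.2
  B: 0 + 1(82.53) = 82.53
Total out = 608 kmol/h; y_B = 82.53 / 608 = 0.1357.

0.136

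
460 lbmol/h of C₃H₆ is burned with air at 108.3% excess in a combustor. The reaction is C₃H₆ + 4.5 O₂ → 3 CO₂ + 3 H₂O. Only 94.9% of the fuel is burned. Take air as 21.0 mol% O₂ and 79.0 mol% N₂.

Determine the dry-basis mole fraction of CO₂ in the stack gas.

0.0658

Stoichiometric O₂ = 4.5 × 460 = 2070 lbmol/h; O₂ fed = 2070 × 2.083 = 4312 lbmol/h.
N₂ fed = 4312 × 79/21 = 16220 lbmol/h.
Fuel reacted = 0.949 × 460 → ξ = 436.5 lbmol/h.
Outlet (n = n₀ + ν ξ):
  C₃H₆: 460 − 1(436.5) = 23.46
  O₂: 4312 − 4.5(436.5) = 2347
  N₂: 16220 (inert)
  CO₂: 0 + 3(436.5) = 1310
  H₂O: 0 + 3(436.5) = 1310
Dry total = 19900 lbmol/h; y_CO₂ (dry) = 1310 / 19900 = 0.06581.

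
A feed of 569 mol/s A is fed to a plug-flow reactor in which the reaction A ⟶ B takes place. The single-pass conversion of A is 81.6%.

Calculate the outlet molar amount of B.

A reacted = 0.816 × 569 = 464.3 mol/s; ν_A = −1, so ξ = 464.3/1 = 464.3 mol/s.
Outlet amounts (n = n₀ + ν ξ):
  A: 569 − 1(464.3) = 104.7
  B: 0 + 1(464.3) = 464.3

464 mol/s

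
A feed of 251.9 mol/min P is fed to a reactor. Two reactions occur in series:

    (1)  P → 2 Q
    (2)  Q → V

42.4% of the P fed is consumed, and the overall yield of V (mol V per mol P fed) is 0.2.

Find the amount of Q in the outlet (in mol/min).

163 mol/min

Conversion of P: P consumed = 1ξ₁ = 0.424 × 251.9 → ξ₁ = 106.8 mol/min.
Yield of V: 1ξ₂ / 251.9 = 0.2 → ξ₂ = 50.38 mol/min.
Outlet amounts (n = n₀ + Σ ν·ξ):
  P: 251.9 − 1(106.8) = 145.1
  Q: 0 + 2(106.8) − 1(50.38) = 163.2
  V: 0 + 1(50.38) = 50.38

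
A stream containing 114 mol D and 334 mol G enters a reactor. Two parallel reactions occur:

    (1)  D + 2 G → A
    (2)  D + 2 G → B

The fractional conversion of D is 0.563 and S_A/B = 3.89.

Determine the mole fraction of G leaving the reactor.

0.643

Conversion of D: D consumed = 0.563 × 114 = 64.18 mol = 1ξ₁ + 1ξ₂.
Selectivity: 1ξ₁ / (1ξ₂) = 3.89 → ξ₁ = 3.89 ξ₂.
Substitute: (1·3.89 + 1) ξ₂ = 64.18 → ξ₂ = 13.13 mol, ξ₁ = 51.06 mol.
Outlet amounts (n = n₀ + Σ ν·ξ):
  D: 114 − 1(51.06) − 1(13.13) = 49.82
  G: 334 − 2(51.06) − 2(13.13) = 205.6
  A: 0 + 1(51.06) = 51.06
  B: 0 + 1(13.13) = 13.13
Total out = 319.6 mol; y_G = 205.6 / 319.6 = 0.6433.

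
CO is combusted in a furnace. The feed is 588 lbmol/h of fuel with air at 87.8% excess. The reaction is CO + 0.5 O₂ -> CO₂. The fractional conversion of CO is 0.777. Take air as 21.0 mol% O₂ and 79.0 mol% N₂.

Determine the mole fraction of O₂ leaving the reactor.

Stoichiometric O₂ = 0.5 × 588 = 294 lbmol/h; O₂ fed = 294 × 1.878 = 552.1 lbmol/h.
N₂ fed = 552.1 × 79/21 = 2077 lbmol/h.
Fuel reacted = 0.777 × 588 → ξ = 456.9 lbmol/h.
Outlet (n = n₀ + ν ξ):
  CO: 588 − 1(456.9) = 131.1
  O₂: 552.1 − 0.5(456.9) = 323.7
  N₂: 2077 (inert)
  CO₂: 0 + 1(456.9) = 456.9
Total out = 2989 lbmol/h; y_O₂ = 323.7 / 2989 = 0.1083.

0.108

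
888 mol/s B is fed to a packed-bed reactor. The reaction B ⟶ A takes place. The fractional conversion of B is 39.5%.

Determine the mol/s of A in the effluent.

B reacted = 0.395 × 888 = 350.8 mol/s; ν_B = −1, so ξ = 350.8/1 = 350.8 mol/s.
Outlet amounts (n = n₀ + ν ξ):
  B: 888 − 1(350.8) = 537.2
  A: 0 + 1(350.8) = 350.8

351 mol/s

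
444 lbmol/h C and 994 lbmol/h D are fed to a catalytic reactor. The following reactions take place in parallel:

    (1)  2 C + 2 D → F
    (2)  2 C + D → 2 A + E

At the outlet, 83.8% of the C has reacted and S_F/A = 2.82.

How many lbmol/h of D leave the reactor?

Conversion of C: C consumed = 0.838 × 444 = 372.1 lbmol/h = 2ξ₁ + 2ξ₂.
Selectivity: 1ξ₁ / (2ξ₂) = 2.82 → ξ₁ = 5.64 ξ₂.
Substitute: (2·5.64 + 2) ξ₂ = 372.1 → ξ₂ = 28.02 lbmol/h, ξ₁ = 158 lbmol/h.
Outlet amounts (n = n₀ + Σ ν·ξ):
  C: 444 − 2(158) − 2(28.02) = 71.93
  D: 994 − 2(158) − 1(28.02) = 649.9
  F: 0 + 1(158) = 158
  A: 0 + 2(28.02) = 56.03
  E: 0 + 1(28.02) = 28.02

650 lbmol/h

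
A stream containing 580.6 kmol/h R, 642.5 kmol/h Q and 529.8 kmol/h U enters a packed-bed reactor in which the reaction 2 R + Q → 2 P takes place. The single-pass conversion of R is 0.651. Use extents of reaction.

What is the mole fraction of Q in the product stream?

R reacted = 0.651 × 580.6 = 378 kmol/h; ν_R = −2, so ξ = 378/2 = 189 kmol/h.
Outlet amounts (n = n₀ + ν ξ):
  R: 580.6 − 2(189) = 202.6
  Q: 642.5 − 1(189) = 453.5
  P: 0 + 2(189) = 378
  U: 529.8 (inert)
Total out = 1564 kmol/h; y_Q = 453.5 / 1564 = 0.29.

0.29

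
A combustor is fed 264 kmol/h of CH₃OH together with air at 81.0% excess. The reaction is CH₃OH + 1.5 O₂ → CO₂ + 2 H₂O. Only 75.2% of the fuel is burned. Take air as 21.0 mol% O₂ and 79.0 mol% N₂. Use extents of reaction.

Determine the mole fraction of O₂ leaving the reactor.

Stoichiometric O₂ = 1.5 × 264 = 396 kmol/h; O₂ fed = 396 × 1.810 = 716.8 kmol/h.
N₂ fed = 716.8 × 79/21 = 2696 kmol/h.
Fuel reacted = 0.752 × 264 → ξ = 198.5 kmol/h.
Outlet (n = n₀ + ν ξ):
  CH₃OH: 264 − 1(198.5) = 65.47
  O₂: 716.8 − 1.5(198.5) = 419
  N₂: 2696 (inert)
  CO₂: 0 + 1(198.5) = 198.5
  H₂O: 0 + 2(198.5) = 397.1
Total out = 3776 kmol/h; y_O₂ = 419 / 3776 = 0.1109.

0.111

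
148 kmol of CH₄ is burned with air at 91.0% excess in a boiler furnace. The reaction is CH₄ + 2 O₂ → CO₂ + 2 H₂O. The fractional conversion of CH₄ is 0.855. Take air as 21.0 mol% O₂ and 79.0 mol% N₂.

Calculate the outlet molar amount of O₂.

312 kmol

Stoichiometric O₂ = 2 × 148 = 296 kmol; O₂ fed = 296 × 1.910 = 565.4 kmol.
N₂ fed = 565.4 × 79/21 = 2127 kmol.
Fuel reacted = 0.855 × 148 → ξ = 126.5 kmol.
Outlet (n = n₀ + ν ξ):
  CH₄: 148 − 1(126.5) = 21.46
  O₂: 565.4 − 2(126.5) = 312.3
  N₂: 2127 (inert)
  CO₂: 0 + 1(126.5) = 126.5
  H₂O: 0 + 2(126.5) = 253.1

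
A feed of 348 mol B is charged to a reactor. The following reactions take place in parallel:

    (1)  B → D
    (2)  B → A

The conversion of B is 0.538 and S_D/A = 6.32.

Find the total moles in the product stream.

Conversion of B: B consumed = 0.538 × 348 = 187.2 mol = 1ξ₁ + 1ξ₂.
Selectivity: 1ξ₁ / (1ξ₂) = 6.32 → ξ₁ = 6.32 ξ₂.
Substitute: (1·6.32 + 1) ξ₂ = 187.2 → ξ₂ = 25.58 mol, ξ₁ = 161.6 mol.
Outlet amounts (n = n₀ + Σ ν·ξ):
  B: 348 − 1(161.6) − 1(25.58) = 160.8
  D: 0 + 1(161.6) = 161.6
  A: 0 + 1(25.58) = 25.58
Total out = 160.8 + 161.6 + 25.58 = 348 mol.

348 mol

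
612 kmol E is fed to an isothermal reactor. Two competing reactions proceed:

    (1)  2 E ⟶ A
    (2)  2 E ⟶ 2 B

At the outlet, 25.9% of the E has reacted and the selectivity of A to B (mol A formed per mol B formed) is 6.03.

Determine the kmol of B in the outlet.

12.1 kmol

Conversion of E: E consumed = 0.259 × 612 = 158.5 kmol = 2ξ₁ + 2ξ₂.
Selectivity: 1ξ₁ / (2ξ₂) = 6.03 → ξ₁ = 12.06 ξ₂.
Substitute: (2·12.06 + 2) ξ₂ = 158.5 → ξ₂ = 6.068 kmol, ξ₁ = 73.19 kmol.
Outlet amounts (n = n₀ + Σ ν·ξ):
  E: 612 − 2(73.19) − 2(6.068) = 453.5
  A: 0 + 1(73.19) = 73.19
  B: 0 + 2(6.068) = 12.14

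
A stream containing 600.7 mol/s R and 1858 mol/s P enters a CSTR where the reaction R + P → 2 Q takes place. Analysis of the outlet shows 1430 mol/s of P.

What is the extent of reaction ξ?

For P: n = n₀ − 1ξ → 1430 = 1858 − 1ξ, giving ξ = 428 mol/s.
Outlet amounts (n = n₀ + ν ξ):
  R: 600.7 − 1(428) = 172.7
  P: 1858 − 1(428) = 1430
  Q: 0 + 2(428) = 856

ξ = 428 mol/s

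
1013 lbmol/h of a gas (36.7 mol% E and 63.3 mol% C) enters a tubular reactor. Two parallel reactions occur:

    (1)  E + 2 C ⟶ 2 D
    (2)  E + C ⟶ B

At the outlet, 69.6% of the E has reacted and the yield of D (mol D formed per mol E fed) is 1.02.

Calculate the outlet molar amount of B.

69.1 lbmol/h

Yield of D: 2ξ₁ / 371.8 = 1.02 → ξ₁ = 189.6 lbmol/h.
Conversion of E: 1ξ₁ + 1ξ₂ = 0.696 × 371.8 = 258.8 → ξ₂ = 69.15 lbmol/h.
Outlet amounts (n = n₀ + Σ ν·ξ):
  E: 371.8 − 1(189.6) − 1(69.15) = 113
  C: 641.2 − 2(189.6) − 1(69.15) = 192.9
  D: 0 + 2(189.6) = 379.2
  B: 0 + 1(69.15) = 69.15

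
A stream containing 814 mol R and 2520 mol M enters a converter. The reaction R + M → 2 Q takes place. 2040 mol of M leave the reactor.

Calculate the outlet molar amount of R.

For M: n = n₀ − 1ξ → 2040 = 2520 − 1ξ, giving ξ = 480 mol.
Outlet amounts (n = n₀ + ν ξ):
  R: 814 − 1(480) = 334
  M: 2520 − 1(480) = 2040
  Q: 0 + 2(480) = 960

334 mol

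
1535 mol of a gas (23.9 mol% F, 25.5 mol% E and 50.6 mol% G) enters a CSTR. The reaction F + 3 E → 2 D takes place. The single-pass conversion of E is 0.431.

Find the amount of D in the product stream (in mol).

E reacted = 0.431 × 391.4 = 168.7 mol; ν_E = −3, so ξ = 168.7/3 = 56.23 mol.
Outlet amounts (n = n₀ + ν ξ):
  F: 366.9 − 1(56.23) = 310.6
  E: 391.4 − 3(56.23) = 222.7
  D: 0 + 2(56.23) = 112.5
  G: 776.7 (inert)

112 mol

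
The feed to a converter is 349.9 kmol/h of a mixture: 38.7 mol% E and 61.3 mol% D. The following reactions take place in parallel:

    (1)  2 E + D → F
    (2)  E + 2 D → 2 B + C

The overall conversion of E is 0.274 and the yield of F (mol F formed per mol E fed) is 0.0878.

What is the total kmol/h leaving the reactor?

326 kmol/h

Yield of F: 1ξ₁ / 135.4 = 0.0878 → ξ₁ = 11.89 kmol/h.
Conversion of E: 2ξ₁ + 1ξ₂ = 0.274 × 135.4 = 37.1 → ξ₂ = 13.32 kmol/h.
Outlet amounts (n = n₀ + Σ ν·ξ):
  E: 135.4 − 2(11.89) − 1(13.32) = 98.31
  D: 214.5 − 1(11.89) − 2(13.32) = 176
  F: 0 + 1(11.89) = 11.89
  B: 0 + 2(13.32) = 26.65
  C: 0 + 1(13.32) = 13.32
Total out = 98.31 + 176 + 11.89 + 26.65 + 13.32 = 326.1 kmol/h.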